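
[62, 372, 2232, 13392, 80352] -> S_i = 62*6^i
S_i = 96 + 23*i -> [96, 119, 142, 165, 188]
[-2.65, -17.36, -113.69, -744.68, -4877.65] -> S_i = -2.65*6.55^i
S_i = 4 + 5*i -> [4, 9, 14, 19, 24]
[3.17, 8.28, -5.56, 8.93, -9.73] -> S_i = Random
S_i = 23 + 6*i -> [23, 29, 35, 41, 47]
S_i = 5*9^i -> [5, 45, 405, 3645, 32805]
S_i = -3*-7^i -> [-3, 21, -147, 1029, -7203]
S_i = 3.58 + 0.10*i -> [3.58, 3.68, 3.78, 3.88, 3.98]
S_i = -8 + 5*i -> [-8, -3, 2, 7, 12]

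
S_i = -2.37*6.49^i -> [-2.37, -15.38, -99.82, -647.86, -4204.62]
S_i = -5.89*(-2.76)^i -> [-5.89, 16.26, -44.87, 123.83, -341.78]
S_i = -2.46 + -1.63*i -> [-2.46, -4.09, -5.72, -7.35, -8.98]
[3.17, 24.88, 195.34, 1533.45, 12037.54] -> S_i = 3.17*7.85^i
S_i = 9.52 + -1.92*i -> [9.52, 7.6, 5.68, 3.76, 1.84]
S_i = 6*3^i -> [6, 18, 54, 162, 486]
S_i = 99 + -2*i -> [99, 97, 95, 93, 91]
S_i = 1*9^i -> [1, 9, 81, 729, 6561]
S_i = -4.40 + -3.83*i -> [-4.4, -8.23, -12.06, -15.89, -19.72]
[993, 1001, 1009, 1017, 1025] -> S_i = 993 + 8*i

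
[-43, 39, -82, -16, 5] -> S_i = Random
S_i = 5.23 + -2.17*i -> [5.23, 3.06, 0.89, -1.28, -3.45]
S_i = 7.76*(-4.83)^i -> [7.76, -37.48, 181.03, -874.39, 4223.28]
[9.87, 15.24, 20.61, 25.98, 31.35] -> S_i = 9.87 + 5.37*i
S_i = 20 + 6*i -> [20, 26, 32, 38, 44]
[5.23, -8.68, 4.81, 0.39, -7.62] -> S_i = Random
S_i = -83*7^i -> [-83, -581, -4067, -28469, -199283]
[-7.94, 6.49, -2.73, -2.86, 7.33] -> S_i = Random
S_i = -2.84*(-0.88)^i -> [-2.84, 2.5, -2.2, 1.94, -1.7]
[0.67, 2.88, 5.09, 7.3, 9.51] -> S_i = 0.67 + 2.21*i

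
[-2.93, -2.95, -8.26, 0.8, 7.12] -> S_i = Random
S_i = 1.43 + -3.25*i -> [1.43, -1.82, -5.07, -8.32, -11.57]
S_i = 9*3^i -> [9, 27, 81, 243, 729]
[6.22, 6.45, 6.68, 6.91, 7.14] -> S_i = 6.22 + 0.23*i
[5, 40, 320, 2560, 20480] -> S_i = 5*8^i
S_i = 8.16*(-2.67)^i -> [8.16, -21.79, 58.17, -155.32, 414.7]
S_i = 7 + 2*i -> [7, 9, 11, 13, 15]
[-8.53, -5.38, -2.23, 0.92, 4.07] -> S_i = -8.53 + 3.15*i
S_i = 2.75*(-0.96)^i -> [2.75, -2.64, 2.53, -2.43, 2.34]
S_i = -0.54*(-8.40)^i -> [-0.54, 4.54, -38.1, 320.06, -2688.51]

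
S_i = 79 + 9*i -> [79, 88, 97, 106, 115]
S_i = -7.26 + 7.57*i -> [-7.26, 0.31, 7.88, 15.45, 23.02]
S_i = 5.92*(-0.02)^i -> [5.92, -0.12, 0.0, -0.0, 0.0]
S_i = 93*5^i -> [93, 465, 2325, 11625, 58125]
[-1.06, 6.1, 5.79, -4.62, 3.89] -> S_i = Random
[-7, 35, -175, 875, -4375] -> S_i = -7*-5^i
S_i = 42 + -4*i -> [42, 38, 34, 30, 26]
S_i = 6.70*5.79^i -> [6.7, 38.79, 224.61, 1300.5, 7529.9]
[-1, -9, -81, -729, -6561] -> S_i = -1*9^i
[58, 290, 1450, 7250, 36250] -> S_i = 58*5^i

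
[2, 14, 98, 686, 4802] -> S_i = 2*7^i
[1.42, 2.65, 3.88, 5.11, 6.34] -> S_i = 1.42 + 1.23*i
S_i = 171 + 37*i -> [171, 208, 245, 282, 319]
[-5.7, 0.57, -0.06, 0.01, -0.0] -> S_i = -5.70*(-0.10)^i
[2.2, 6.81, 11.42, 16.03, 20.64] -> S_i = 2.20 + 4.61*i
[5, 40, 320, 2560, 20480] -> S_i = 5*8^i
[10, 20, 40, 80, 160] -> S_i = 10*2^i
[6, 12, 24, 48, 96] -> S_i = 6*2^i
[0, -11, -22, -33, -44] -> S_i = 0 + -11*i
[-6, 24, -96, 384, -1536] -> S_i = -6*-4^i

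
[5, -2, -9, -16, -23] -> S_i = 5 + -7*i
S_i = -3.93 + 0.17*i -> [-3.93, -3.76, -3.59, -3.42, -3.25]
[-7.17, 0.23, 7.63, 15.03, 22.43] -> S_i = -7.17 + 7.40*i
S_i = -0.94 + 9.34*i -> [-0.94, 8.4, 17.74, 27.08, 36.42]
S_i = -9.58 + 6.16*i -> [-9.58, -3.42, 2.74, 8.9, 15.06]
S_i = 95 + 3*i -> [95, 98, 101, 104, 107]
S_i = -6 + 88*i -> [-6, 82, 170, 258, 346]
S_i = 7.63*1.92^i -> [7.63, 14.65, 28.13, 54.0, 103.69]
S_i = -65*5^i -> [-65, -325, -1625, -8125, -40625]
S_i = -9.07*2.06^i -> [-9.07, -18.68, -38.49, -79.29, -163.33]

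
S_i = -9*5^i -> [-9, -45, -225, -1125, -5625]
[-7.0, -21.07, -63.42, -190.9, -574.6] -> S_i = -7.00*3.01^i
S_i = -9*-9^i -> [-9, 81, -729, 6561, -59049]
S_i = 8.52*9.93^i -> [8.52, 84.6, 840.11, 8342.33, 82839.33]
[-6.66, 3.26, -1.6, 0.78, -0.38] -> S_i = -6.66*(-0.49)^i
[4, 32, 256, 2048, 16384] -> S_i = 4*8^i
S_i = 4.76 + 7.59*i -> [4.76, 12.35, 19.94, 27.53, 35.12]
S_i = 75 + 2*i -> [75, 77, 79, 81, 83]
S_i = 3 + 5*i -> [3, 8, 13, 18, 23]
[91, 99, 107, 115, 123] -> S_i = 91 + 8*i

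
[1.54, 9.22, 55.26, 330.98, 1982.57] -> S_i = 1.54*5.99^i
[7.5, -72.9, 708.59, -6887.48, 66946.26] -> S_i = 7.50*(-9.72)^i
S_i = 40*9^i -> [40, 360, 3240, 29160, 262440]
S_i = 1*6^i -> [1, 6, 36, 216, 1296]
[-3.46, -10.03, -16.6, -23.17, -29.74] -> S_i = -3.46 + -6.57*i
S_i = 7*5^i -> [7, 35, 175, 875, 4375]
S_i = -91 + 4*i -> [-91, -87, -83, -79, -75]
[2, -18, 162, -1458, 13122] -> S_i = 2*-9^i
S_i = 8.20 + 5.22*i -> [8.2, 13.42, 18.64, 23.86, 29.08]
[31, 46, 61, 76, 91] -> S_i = 31 + 15*i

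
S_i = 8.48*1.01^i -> [8.48, 8.56, 8.65, 8.74, 8.82]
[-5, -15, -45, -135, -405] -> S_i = -5*3^i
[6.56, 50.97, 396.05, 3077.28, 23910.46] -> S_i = 6.56*7.77^i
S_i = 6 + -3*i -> [6, 3, 0, -3, -6]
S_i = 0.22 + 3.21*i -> [0.22, 3.43, 6.64, 9.85, 13.06]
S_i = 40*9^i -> [40, 360, 3240, 29160, 262440]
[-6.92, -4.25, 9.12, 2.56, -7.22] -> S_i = Random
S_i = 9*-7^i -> [9, -63, 441, -3087, 21609]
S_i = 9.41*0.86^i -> [9.41, 8.09, 6.96, 5.99, 5.15]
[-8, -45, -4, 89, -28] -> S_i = Random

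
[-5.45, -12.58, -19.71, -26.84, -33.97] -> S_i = -5.45 + -7.13*i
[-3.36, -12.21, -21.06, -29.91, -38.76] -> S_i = -3.36 + -8.85*i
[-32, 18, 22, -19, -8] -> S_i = Random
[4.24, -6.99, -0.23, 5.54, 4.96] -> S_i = Random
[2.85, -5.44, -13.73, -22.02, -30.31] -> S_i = 2.85 + -8.29*i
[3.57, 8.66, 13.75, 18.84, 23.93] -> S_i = 3.57 + 5.09*i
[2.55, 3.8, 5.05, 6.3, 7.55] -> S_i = 2.55 + 1.25*i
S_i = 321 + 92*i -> [321, 413, 505, 597, 689]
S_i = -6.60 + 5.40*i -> [-6.6, -1.2, 4.2, 9.6, 15.0]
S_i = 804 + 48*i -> [804, 852, 900, 948, 996]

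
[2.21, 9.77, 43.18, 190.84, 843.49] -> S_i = 2.21*4.42^i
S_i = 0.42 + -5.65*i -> [0.42, -5.23, -10.88, -16.53, -22.18]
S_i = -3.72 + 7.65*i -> [-3.72, 3.93, 11.58, 19.23, 26.88]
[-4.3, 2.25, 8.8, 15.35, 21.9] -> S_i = -4.30 + 6.55*i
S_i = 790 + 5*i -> [790, 795, 800, 805, 810]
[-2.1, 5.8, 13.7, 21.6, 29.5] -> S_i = -2.10 + 7.90*i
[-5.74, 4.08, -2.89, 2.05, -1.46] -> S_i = -5.74*(-0.71)^i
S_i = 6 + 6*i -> [6, 12, 18, 24, 30]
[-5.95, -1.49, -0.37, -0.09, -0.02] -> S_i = -5.95*0.25^i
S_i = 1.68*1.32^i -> [1.68, 2.22, 2.93, 3.86, 5.1]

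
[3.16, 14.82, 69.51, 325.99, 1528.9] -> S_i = 3.16*4.69^i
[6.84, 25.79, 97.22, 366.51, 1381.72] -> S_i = 6.84*3.77^i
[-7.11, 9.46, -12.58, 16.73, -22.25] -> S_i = -7.11*(-1.33)^i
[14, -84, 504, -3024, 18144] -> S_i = 14*-6^i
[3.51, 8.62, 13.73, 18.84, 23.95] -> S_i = 3.51 + 5.11*i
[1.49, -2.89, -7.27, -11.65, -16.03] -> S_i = 1.49 + -4.38*i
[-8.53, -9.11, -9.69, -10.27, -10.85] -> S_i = -8.53 + -0.58*i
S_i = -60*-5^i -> [-60, 300, -1500, 7500, -37500]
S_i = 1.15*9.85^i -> [1.15, 11.33, 111.58, 1099.02, 10825.37]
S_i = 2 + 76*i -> [2, 78, 154, 230, 306]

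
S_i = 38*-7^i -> [38, -266, 1862, -13034, 91238]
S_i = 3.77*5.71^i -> [3.77, 21.53, 122.92, 701.86, 4007.61]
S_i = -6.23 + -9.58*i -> [-6.23, -15.81, -25.39, -34.97, -44.55]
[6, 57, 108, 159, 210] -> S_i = 6 + 51*i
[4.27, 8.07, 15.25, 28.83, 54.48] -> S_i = 4.27*1.89^i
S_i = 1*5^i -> [1, 5, 25, 125, 625]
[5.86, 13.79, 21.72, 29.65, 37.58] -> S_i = 5.86 + 7.93*i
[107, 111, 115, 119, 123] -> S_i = 107 + 4*i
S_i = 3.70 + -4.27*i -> [3.7, -0.57, -4.84, -9.11, -13.38]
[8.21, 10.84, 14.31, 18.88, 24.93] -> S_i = 8.21*1.32^i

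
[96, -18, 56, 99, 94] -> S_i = Random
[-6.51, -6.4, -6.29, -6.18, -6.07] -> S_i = -6.51 + 0.11*i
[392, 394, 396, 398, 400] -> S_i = 392 + 2*i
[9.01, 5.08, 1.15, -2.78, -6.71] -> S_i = 9.01 + -3.93*i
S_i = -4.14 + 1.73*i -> [-4.14, -2.41, -0.68, 1.05, 2.78]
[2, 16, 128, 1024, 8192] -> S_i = 2*8^i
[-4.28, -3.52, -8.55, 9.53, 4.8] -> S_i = Random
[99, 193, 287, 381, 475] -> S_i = 99 + 94*i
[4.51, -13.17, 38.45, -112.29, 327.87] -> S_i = 4.51*(-2.92)^i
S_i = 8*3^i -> [8, 24, 72, 216, 648]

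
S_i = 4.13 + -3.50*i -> [4.13, 0.63, -2.87, -6.37, -9.87]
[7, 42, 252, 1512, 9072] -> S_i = 7*6^i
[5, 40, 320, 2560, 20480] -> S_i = 5*8^i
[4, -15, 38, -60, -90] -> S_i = Random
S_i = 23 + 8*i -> [23, 31, 39, 47, 55]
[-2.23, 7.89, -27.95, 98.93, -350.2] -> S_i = -2.23*(-3.54)^i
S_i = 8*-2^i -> [8, -16, 32, -64, 128]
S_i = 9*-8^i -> [9, -72, 576, -4608, 36864]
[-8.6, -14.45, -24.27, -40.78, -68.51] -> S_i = -8.60*1.68^i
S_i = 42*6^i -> [42, 252, 1512, 9072, 54432]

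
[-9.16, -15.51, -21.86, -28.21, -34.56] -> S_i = -9.16 + -6.35*i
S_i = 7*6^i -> [7, 42, 252, 1512, 9072]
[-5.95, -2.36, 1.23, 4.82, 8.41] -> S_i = -5.95 + 3.59*i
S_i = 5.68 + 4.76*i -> [5.68, 10.44, 15.2, 19.96, 24.72]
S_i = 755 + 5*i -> [755, 760, 765, 770, 775]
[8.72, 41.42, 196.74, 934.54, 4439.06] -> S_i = 8.72*4.75^i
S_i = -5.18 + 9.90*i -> [-5.18, 4.72, 14.62, 24.52, 34.42]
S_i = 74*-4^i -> [74, -296, 1184, -4736, 18944]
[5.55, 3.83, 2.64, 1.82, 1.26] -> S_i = 5.55*0.69^i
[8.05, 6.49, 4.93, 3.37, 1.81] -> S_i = 8.05 + -1.56*i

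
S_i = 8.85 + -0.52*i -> [8.85, 8.33, 7.81, 7.29, 6.77]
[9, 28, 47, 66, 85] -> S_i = 9 + 19*i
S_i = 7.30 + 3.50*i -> [7.3, 10.8, 14.3, 17.8, 21.3]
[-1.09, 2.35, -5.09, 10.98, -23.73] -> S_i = -1.09*(-2.16)^i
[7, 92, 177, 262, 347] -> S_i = 7 + 85*i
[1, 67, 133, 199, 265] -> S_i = 1 + 66*i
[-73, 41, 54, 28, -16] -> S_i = Random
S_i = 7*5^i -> [7, 35, 175, 875, 4375]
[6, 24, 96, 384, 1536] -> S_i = 6*4^i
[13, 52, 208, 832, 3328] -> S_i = 13*4^i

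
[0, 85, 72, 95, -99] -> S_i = Random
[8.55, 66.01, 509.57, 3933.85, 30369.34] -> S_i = 8.55*7.72^i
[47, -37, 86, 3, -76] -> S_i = Random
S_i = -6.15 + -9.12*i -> [-6.15, -15.27, -24.39, -33.51, -42.63]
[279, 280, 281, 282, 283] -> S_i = 279 + 1*i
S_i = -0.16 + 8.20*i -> [-0.16, 8.04, 16.24, 24.44, 32.64]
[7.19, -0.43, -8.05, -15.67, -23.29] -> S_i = 7.19 + -7.62*i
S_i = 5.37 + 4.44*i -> [5.37, 9.81, 14.25, 18.69, 23.13]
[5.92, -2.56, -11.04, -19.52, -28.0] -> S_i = 5.92 + -8.48*i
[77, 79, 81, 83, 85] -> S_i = 77 + 2*i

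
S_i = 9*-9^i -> [9, -81, 729, -6561, 59049]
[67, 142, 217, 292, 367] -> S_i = 67 + 75*i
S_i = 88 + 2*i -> [88, 90, 92, 94, 96]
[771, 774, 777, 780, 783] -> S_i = 771 + 3*i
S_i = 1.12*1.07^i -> [1.12, 1.2, 1.28, 1.37, 1.47]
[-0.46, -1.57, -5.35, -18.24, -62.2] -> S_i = -0.46*3.41^i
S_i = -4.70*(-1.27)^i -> [-4.7, 5.97, -7.58, 9.63, -12.23]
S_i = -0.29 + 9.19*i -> [-0.29, 8.9, 18.09, 27.28, 36.47]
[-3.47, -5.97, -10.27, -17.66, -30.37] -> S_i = -3.47*1.72^i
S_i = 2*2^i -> [2, 4, 8, 16, 32]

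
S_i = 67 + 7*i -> [67, 74, 81, 88, 95]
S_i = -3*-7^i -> [-3, 21, -147, 1029, -7203]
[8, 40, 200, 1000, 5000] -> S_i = 8*5^i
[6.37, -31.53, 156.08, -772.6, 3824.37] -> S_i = 6.37*(-4.95)^i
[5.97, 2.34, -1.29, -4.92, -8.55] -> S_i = 5.97 + -3.63*i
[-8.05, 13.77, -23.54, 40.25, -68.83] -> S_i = -8.05*(-1.71)^i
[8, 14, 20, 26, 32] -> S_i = 8 + 6*i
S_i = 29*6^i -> [29, 174, 1044, 6264, 37584]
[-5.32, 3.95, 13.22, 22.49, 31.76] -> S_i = -5.32 + 9.27*i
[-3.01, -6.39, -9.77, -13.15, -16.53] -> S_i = -3.01 + -3.38*i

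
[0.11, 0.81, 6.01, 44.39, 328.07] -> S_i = 0.11*7.39^i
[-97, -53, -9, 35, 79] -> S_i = -97 + 44*i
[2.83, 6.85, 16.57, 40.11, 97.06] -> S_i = 2.83*2.42^i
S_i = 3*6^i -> [3, 18, 108, 648, 3888]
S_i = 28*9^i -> [28, 252, 2268, 20412, 183708]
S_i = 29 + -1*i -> [29, 28, 27, 26, 25]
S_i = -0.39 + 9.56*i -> [-0.39, 9.17, 18.73, 28.29, 37.85]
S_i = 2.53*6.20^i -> [2.53, 15.69, 97.25, 602.97, 3738.41]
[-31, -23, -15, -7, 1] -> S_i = -31 + 8*i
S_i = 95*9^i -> [95, 855, 7695, 69255, 623295]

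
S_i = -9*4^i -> [-9, -36, -144, -576, -2304]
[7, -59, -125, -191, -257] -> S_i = 7 + -66*i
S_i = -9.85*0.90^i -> [-9.85, -8.86, -7.98, -7.18, -6.46]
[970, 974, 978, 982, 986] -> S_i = 970 + 4*i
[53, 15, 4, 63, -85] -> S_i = Random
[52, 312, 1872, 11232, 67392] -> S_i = 52*6^i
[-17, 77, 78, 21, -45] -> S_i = Random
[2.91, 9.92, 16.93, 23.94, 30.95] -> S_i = 2.91 + 7.01*i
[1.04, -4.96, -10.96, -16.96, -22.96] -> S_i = 1.04 + -6.00*i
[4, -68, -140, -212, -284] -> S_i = 4 + -72*i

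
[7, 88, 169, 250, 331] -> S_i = 7 + 81*i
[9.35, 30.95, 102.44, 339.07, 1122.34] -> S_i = 9.35*3.31^i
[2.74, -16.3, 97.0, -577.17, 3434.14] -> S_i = 2.74*(-5.95)^i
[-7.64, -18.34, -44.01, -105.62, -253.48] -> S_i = -7.64*2.40^i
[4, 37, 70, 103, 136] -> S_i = 4 + 33*i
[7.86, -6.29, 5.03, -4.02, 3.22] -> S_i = 7.86*(-0.80)^i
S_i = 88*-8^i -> [88, -704, 5632, -45056, 360448]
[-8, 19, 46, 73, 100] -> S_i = -8 + 27*i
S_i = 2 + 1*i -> [2, 3, 4, 5, 6]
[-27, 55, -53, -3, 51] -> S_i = Random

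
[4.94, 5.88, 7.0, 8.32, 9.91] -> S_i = 4.94*1.19^i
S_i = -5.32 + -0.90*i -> [-5.32, -6.22, -7.12, -8.02, -8.92]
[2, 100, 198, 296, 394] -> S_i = 2 + 98*i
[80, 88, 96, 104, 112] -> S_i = 80 + 8*i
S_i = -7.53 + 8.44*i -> [-7.53, 0.91, 9.35, 17.79, 26.23]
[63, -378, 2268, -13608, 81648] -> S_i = 63*-6^i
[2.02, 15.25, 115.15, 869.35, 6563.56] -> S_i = 2.02*7.55^i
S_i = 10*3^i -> [10, 30, 90, 270, 810]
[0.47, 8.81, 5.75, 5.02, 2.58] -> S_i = Random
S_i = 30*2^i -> [30, 60, 120, 240, 480]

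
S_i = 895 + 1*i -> [895, 896, 897, 898, 899]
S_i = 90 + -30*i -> [90, 60, 30, 0, -30]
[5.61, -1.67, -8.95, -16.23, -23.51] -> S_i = 5.61 + -7.28*i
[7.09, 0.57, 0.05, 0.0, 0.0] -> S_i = 7.09*0.08^i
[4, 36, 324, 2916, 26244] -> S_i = 4*9^i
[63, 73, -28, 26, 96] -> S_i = Random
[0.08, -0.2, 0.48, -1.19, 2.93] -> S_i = 0.08*(-2.46)^i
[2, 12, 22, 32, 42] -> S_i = 2 + 10*i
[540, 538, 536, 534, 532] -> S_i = 540 + -2*i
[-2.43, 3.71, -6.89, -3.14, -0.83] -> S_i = Random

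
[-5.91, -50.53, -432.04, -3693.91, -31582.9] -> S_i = -5.91*8.55^i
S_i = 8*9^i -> [8, 72, 648, 5832, 52488]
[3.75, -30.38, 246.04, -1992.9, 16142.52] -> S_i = 3.75*(-8.10)^i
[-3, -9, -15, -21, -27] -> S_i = -3 + -6*i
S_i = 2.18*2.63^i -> [2.18, 5.73, 15.08, 39.66, 104.3]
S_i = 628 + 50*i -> [628, 678, 728, 778, 828]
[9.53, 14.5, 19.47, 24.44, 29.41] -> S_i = 9.53 + 4.97*i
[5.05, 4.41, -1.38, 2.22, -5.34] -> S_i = Random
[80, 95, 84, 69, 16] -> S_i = Random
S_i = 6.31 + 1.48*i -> [6.31, 7.79, 9.27, 10.75, 12.23]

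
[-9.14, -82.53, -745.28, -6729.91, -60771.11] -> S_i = -9.14*9.03^i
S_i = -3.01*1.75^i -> [-3.01, -5.27, -9.22, -16.13, -28.23]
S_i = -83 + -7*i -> [-83, -90, -97, -104, -111]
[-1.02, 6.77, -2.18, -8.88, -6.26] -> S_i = Random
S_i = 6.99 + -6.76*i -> [6.99, 0.23, -6.53, -13.29, -20.05]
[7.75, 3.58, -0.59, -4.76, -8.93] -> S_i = 7.75 + -4.17*i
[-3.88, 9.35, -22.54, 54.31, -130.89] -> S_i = -3.88*(-2.41)^i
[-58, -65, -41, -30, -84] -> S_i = Random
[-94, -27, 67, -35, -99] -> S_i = Random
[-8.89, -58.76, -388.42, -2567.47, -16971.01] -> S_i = -8.89*6.61^i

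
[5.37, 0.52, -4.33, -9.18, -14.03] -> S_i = 5.37 + -4.85*i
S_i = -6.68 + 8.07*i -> [-6.68, 1.39, 9.46, 17.53, 25.6]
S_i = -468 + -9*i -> [-468, -477, -486, -495, -504]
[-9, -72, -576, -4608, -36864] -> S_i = -9*8^i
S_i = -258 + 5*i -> [-258, -253, -248, -243, -238]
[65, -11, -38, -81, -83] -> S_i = Random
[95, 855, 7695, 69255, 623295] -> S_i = 95*9^i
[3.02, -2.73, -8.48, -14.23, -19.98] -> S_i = 3.02 + -5.75*i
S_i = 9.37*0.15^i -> [9.37, 1.41, 0.21, 0.03, 0.0]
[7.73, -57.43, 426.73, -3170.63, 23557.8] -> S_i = 7.73*(-7.43)^i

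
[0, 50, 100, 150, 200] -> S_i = 0 + 50*i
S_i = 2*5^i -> [2, 10, 50, 250, 1250]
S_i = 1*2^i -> [1, 2, 4, 8, 16]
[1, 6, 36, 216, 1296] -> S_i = 1*6^i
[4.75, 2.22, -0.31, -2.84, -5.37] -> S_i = 4.75 + -2.53*i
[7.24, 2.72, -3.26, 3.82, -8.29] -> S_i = Random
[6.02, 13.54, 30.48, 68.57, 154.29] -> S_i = 6.02*2.25^i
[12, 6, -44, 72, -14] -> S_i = Random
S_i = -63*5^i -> [-63, -315, -1575, -7875, -39375]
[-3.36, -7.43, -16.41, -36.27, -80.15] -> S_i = -3.36*2.21^i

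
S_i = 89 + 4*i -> [89, 93, 97, 101, 105]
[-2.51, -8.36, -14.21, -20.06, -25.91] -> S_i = -2.51 + -5.85*i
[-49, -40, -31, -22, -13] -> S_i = -49 + 9*i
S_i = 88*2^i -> [88, 176, 352, 704, 1408]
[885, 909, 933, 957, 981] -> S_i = 885 + 24*i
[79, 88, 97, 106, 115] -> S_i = 79 + 9*i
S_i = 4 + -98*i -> [4, -94, -192, -290, -388]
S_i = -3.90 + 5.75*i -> [-3.9, 1.85, 7.6, 13.35, 19.1]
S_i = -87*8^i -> [-87, -696, -5568, -44544, -356352]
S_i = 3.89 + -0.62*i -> [3.89, 3.27, 2.65, 2.03, 1.41]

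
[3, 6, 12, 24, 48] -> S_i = 3*2^i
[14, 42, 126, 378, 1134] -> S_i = 14*3^i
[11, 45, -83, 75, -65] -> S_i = Random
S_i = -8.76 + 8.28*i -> [-8.76, -0.48, 7.8, 16.08, 24.36]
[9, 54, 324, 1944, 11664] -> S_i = 9*6^i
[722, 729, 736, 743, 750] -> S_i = 722 + 7*i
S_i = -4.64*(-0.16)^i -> [-4.64, 0.74, -0.12, 0.02, -0.0]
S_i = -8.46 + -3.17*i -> [-8.46, -11.63, -14.8, -17.97, -21.14]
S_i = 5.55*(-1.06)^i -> [5.55, -5.88, 6.24, -6.61, 7.01]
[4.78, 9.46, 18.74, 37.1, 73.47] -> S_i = 4.78*1.98^i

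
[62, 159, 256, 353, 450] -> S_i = 62 + 97*i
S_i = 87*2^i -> [87, 174, 348, 696, 1392]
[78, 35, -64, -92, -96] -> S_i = Random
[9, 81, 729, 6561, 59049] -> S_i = 9*9^i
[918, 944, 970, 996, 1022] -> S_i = 918 + 26*i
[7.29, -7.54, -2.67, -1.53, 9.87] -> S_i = Random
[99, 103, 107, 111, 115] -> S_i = 99 + 4*i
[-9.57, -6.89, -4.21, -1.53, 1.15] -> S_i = -9.57 + 2.68*i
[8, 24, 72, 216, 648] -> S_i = 8*3^i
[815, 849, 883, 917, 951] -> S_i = 815 + 34*i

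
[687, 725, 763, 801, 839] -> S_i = 687 + 38*i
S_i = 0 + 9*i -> [0, 9, 18, 27, 36]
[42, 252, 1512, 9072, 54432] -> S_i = 42*6^i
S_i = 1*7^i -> [1, 7, 49, 343, 2401]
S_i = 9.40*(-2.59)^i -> [9.4, -24.35, 63.06, -163.32, 422.99]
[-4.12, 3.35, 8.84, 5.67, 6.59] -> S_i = Random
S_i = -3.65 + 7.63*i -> [-3.65, 3.98, 11.61, 19.24, 26.87]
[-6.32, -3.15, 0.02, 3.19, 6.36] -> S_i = -6.32 + 3.17*i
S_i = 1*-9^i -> [1, -9, 81, -729, 6561]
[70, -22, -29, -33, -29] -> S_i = Random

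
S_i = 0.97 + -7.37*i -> [0.97, -6.4, -13.77, -21.14, -28.51]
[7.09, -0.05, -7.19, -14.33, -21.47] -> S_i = 7.09 + -7.14*i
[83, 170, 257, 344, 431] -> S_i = 83 + 87*i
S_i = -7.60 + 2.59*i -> [-7.6, -5.01, -2.42, 0.17, 2.76]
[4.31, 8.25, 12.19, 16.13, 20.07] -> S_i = 4.31 + 3.94*i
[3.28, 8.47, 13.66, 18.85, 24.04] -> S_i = 3.28 + 5.19*i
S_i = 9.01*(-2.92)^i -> [9.01, -26.31, 76.82, -224.32, 655.02]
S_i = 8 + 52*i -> [8, 60, 112, 164, 216]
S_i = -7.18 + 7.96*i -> [-7.18, 0.78, 8.74, 16.7, 24.66]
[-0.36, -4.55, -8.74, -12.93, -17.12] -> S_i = -0.36 + -4.19*i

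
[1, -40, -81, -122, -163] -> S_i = 1 + -41*i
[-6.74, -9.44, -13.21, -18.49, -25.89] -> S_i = -6.74*1.40^i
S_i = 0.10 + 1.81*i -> [0.1, 1.91, 3.72, 5.53, 7.34]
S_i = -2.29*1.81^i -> [-2.29, -4.14, -7.5, -13.58, -24.58]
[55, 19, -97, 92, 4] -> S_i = Random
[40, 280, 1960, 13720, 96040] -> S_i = 40*7^i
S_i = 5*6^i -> [5, 30, 180, 1080, 6480]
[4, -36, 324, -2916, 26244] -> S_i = 4*-9^i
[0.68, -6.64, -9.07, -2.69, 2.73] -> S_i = Random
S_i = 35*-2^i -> [35, -70, 140, -280, 560]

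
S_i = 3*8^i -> [3, 24, 192, 1536, 12288]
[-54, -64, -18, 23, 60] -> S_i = Random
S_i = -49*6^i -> [-49, -294, -1764, -10584, -63504]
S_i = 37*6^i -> [37, 222, 1332, 7992, 47952]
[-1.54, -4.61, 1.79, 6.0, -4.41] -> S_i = Random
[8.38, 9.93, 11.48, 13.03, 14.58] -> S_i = 8.38 + 1.55*i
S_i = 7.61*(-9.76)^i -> [7.61, -74.27, 724.91, -7075.12, 69053.22]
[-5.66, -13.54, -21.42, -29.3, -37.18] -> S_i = -5.66 + -7.88*i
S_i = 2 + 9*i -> [2, 11, 20, 29, 38]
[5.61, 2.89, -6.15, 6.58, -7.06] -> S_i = Random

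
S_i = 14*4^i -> [14, 56, 224, 896, 3584]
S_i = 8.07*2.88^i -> [8.07, 23.24, 66.94, 192.78, 555.19]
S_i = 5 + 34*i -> [5, 39, 73, 107, 141]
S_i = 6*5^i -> [6, 30, 150, 750, 3750]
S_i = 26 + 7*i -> [26, 33, 40, 47, 54]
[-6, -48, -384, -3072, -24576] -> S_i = -6*8^i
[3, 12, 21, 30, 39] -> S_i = 3 + 9*i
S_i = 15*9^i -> [15, 135, 1215, 10935, 98415]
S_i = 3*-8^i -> [3, -24, 192, -1536, 12288]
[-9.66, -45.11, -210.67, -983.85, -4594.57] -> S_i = -9.66*4.67^i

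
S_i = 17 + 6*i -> [17, 23, 29, 35, 41]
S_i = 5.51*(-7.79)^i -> [5.51, -42.92, 334.37, -2604.74, 20290.91]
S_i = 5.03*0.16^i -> [5.03, 0.8, 0.13, 0.02, 0.0]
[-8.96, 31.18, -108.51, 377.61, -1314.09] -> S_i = -8.96*(-3.48)^i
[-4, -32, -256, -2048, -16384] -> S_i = -4*8^i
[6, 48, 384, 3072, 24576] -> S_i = 6*8^i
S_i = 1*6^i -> [1, 6, 36, 216, 1296]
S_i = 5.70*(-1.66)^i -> [5.7, -9.46, 15.71, -26.07, 43.28]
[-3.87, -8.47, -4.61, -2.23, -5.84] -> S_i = Random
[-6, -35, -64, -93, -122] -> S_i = -6 + -29*i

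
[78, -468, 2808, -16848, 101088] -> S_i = 78*-6^i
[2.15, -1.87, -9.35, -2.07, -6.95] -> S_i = Random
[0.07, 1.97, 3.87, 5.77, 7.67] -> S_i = 0.07 + 1.90*i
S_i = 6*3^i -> [6, 18, 54, 162, 486]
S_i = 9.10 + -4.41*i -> [9.1, 4.69, 0.28, -4.13, -8.54]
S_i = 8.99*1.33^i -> [8.99, 11.96, 15.9, 21.15, 28.13]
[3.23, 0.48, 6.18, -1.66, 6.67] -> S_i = Random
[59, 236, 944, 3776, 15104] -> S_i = 59*4^i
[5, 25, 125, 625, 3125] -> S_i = 5*5^i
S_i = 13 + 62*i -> [13, 75, 137, 199, 261]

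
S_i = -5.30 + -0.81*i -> [-5.3, -6.11, -6.92, -7.73, -8.54]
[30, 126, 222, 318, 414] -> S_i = 30 + 96*i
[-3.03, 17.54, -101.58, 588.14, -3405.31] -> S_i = -3.03*(-5.79)^i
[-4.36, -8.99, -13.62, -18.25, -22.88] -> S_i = -4.36 + -4.63*i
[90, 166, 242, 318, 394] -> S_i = 90 + 76*i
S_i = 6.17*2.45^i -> [6.17, 15.12, 37.04, 90.74, 222.31]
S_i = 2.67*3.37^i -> [2.67, 9.0, 30.32, 102.19, 344.37]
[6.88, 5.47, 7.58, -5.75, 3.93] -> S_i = Random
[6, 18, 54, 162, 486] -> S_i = 6*3^i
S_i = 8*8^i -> [8, 64, 512, 4096, 32768]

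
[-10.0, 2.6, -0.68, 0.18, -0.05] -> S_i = -10.00*(-0.26)^i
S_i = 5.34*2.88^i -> [5.34, 15.38, 44.29, 127.56, 367.38]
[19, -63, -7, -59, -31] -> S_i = Random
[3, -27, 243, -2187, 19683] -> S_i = 3*-9^i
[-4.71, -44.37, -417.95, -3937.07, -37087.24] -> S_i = -4.71*9.42^i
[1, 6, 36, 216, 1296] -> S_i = 1*6^i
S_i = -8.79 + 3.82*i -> [-8.79, -4.97, -1.15, 2.67, 6.49]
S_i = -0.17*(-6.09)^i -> [-0.17, 1.04, -6.3, 38.4, -233.84]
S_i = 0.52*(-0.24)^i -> [0.52, -0.12, 0.03, -0.01, 0.0]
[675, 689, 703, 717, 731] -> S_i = 675 + 14*i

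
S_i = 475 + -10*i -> [475, 465, 455, 445, 435]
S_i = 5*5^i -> [5, 25, 125, 625, 3125]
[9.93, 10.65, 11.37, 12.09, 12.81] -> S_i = 9.93 + 0.72*i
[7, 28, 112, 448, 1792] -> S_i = 7*4^i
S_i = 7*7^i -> [7, 49, 343, 2401, 16807]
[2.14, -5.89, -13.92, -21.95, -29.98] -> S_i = 2.14 + -8.03*i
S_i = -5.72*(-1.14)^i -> [-5.72, 6.52, -7.43, 8.47, -9.66]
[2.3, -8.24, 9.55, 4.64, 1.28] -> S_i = Random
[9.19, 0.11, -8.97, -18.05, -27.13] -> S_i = 9.19 + -9.08*i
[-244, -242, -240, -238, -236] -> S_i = -244 + 2*i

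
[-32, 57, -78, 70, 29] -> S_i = Random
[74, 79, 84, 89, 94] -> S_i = 74 + 5*i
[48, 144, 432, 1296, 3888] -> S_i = 48*3^i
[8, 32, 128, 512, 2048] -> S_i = 8*4^i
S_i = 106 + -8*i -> [106, 98, 90, 82, 74]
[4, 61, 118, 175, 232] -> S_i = 4 + 57*i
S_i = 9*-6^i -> [9, -54, 324, -1944, 11664]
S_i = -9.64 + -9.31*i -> [-9.64, -18.95, -28.26, -37.57, -46.88]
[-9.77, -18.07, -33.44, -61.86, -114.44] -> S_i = -9.77*1.85^i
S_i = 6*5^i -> [6, 30, 150, 750, 3750]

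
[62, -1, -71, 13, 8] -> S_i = Random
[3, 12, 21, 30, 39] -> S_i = 3 + 9*i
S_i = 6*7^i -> [6, 42, 294, 2058, 14406]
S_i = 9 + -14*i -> [9, -5, -19, -33, -47]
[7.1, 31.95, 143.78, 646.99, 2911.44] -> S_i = 7.10*4.50^i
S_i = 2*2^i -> [2, 4, 8, 16, 32]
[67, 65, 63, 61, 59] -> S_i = 67 + -2*i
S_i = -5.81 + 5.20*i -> [-5.81, -0.61, 4.59, 9.79, 14.99]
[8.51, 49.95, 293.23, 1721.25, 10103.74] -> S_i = 8.51*5.87^i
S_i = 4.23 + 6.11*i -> [4.23, 10.34, 16.45, 22.56, 28.67]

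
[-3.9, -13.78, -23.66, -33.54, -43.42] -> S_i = -3.90 + -9.88*i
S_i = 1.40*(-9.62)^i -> [1.4, -13.47, 129.56, -1246.39, 11990.25]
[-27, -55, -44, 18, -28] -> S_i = Random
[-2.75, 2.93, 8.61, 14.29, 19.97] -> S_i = -2.75 + 5.68*i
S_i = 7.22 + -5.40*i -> [7.22, 1.82, -3.58, -8.98, -14.38]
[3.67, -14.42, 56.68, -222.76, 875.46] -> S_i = 3.67*(-3.93)^i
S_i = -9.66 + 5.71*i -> [-9.66, -3.95, 1.76, 7.47, 13.18]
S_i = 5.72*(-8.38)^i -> [5.72, -47.93, 401.68, -3366.11, 28207.99]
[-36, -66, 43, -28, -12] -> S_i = Random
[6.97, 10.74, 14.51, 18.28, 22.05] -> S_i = 6.97 + 3.77*i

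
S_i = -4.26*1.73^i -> [-4.26, -7.37, -12.75, -22.06, -38.16]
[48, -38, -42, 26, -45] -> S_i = Random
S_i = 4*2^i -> [4, 8, 16, 32, 64]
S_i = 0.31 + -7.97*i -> [0.31, -7.66, -15.63, -23.6, -31.57]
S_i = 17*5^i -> [17, 85, 425, 2125, 10625]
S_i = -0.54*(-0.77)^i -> [-0.54, 0.42, -0.32, 0.25, -0.19]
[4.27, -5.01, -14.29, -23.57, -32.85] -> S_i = 4.27 + -9.28*i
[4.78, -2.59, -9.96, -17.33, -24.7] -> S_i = 4.78 + -7.37*i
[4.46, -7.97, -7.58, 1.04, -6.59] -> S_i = Random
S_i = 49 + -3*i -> [49, 46, 43, 40, 37]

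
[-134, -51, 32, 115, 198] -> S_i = -134 + 83*i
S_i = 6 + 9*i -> [6, 15, 24, 33, 42]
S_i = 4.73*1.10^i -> [4.73, 5.2, 5.72, 6.3, 6.93]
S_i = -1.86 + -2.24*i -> [-1.86, -4.1, -6.34, -8.58, -10.82]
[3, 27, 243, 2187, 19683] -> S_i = 3*9^i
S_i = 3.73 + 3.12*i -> [3.73, 6.85, 9.97, 13.09, 16.21]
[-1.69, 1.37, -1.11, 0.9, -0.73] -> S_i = -1.69*(-0.81)^i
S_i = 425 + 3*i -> [425, 428, 431, 434, 437]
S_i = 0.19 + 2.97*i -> [0.19, 3.16, 6.13, 9.1, 12.07]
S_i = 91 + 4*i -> [91, 95, 99, 103, 107]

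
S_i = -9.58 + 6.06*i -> [-9.58, -3.52, 2.54, 8.6, 14.66]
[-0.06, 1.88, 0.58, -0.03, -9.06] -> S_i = Random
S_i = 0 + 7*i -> [0, 7, 14, 21, 28]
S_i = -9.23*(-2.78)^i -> [-9.23, 25.66, -71.33, 198.31, -551.29]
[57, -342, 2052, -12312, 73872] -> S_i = 57*-6^i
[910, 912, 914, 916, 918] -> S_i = 910 + 2*i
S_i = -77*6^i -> [-77, -462, -2772, -16632, -99792]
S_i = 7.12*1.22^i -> [7.12, 8.69, 10.6, 12.93, 15.77]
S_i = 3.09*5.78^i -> [3.09, 17.86, 103.23, 596.68, 3448.81]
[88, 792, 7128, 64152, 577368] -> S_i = 88*9^i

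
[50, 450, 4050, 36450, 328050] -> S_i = 50*9^i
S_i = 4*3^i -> [4, 12, 36, 108, 324]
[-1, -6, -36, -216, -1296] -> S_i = -1*6^i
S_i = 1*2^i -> [1, 2, 4, 8, 16]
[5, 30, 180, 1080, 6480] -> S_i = 5*6^i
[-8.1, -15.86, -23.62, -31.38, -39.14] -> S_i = -8.10 + -7.76*i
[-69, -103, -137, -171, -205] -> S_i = -69 + -34*i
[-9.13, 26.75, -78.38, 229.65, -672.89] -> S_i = -9.13*(-2.93)^i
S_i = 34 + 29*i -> [34, 63, 92, 121, 150]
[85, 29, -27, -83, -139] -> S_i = 85 + -56*i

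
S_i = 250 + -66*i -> [250, 184, 118, 52, -14]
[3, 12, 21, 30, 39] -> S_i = 3 + 9*i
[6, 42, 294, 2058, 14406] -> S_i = 6*7^i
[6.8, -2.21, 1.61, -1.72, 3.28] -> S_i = Random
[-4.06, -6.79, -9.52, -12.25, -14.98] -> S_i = -4.06 + -2.73*i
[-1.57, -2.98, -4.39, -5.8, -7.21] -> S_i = -1.57 + -1.41*i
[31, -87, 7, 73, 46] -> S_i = Random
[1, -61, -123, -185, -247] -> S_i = 1 + -62*i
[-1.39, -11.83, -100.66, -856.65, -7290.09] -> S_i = -1.39*8.51^i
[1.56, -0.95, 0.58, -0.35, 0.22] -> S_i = 1.56*(-0.61)^i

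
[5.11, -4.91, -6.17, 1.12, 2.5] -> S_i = Random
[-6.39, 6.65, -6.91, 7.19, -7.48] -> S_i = -6.39*(-1.04)^i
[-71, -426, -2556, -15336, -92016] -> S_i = -71*6^i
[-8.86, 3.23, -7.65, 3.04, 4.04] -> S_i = Random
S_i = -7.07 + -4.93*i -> [-7.07, -12.0, -16.93, -21.86, -26.79]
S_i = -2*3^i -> [-2, -6, -18, -54, -162]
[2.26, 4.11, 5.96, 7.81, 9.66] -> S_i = 2.26 + 1.85*i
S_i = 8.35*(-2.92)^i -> [8.35, -24.38, 71.2, -207.89, 607.04]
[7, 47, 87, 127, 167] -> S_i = 7 + 40*i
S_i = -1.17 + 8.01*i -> [-1.17, 6.84, 14.85, 22.86, 30.87]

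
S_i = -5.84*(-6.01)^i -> [-5.84, 35.1, -210.94, 1267.76, -7619.22]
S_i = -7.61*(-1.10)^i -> [-7.61, 8.37, -9.21, 10.13, -11.14]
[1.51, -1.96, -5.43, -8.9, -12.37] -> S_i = 1.51 + -3.47*i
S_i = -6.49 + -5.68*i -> [-6.49, -12.17, -17.85, -23.53, -29.21]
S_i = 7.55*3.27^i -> [7.55, 24.69, 80.73, 263.99, 863.25]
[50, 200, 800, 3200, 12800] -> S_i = 50*4^i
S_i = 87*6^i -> [87, 522, 3132, 18792, 112752]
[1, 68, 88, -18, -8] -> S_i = Random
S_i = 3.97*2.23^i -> [3.97, 8.85, 19.74, 44.03, 98.18]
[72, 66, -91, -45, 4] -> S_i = Random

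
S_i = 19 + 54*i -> [19, 73, 127, 181, 235]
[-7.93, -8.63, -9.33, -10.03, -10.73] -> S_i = -7.93 + -0.70*i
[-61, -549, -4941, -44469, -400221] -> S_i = -61*9^i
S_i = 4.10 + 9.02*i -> [4.1, 13.12, 22.14, 31.16, 40.18]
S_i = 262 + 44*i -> [262, 306, 350, 394, 438]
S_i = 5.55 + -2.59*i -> [5.55, 2.96, 0.37, -2.22, -4.81]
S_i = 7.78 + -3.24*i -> [7.78, 4.54, 1.3, -1.94, -5.18]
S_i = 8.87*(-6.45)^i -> [8.87, -57.21, 369.01, -2380.14, 15351.91]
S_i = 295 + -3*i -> [295, 292, 289, 286, 283]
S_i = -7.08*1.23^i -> [-7.08, -8.71, -10.71, -13.17, -16.21]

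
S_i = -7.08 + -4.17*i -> [-7.08, -11.25, -15.42, -19.59, -23.76]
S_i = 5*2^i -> [5, 10, 20, 40, 80]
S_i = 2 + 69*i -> [2, 71, 140, 209, 278]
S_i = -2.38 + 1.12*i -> [-2.38, -1.26, -0.14, 0.98, 2.1]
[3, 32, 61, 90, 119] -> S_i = 3 + 29*i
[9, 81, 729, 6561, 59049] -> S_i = 9*9^i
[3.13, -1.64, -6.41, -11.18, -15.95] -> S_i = 3.13 + -4.77*i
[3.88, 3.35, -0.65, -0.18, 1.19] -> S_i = Random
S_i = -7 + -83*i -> [-7, -90, -173, -256, -339]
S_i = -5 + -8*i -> [-5, -13, -21, -29, -37]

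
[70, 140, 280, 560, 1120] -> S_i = 70*2^i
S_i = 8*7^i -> [8, 56, 392, 2744, 19208]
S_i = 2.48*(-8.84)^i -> [2.48, -21.92, 193.8, -1713.2, 15144.7]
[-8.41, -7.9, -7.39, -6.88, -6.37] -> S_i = -8.41 + 0.51*i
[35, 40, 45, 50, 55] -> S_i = 35 + 5*i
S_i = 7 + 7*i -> [7, 14, 21, 28, 35]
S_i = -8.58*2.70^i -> [-8.58, -23.17, -62.55, -168.88, -455.98]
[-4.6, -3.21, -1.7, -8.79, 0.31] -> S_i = Random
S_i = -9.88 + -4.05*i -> [-9.88, -13.93, -17.98, -22.03, -26.08]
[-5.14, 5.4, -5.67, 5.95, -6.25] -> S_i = -5.14*(-1.05)^i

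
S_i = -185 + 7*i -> [-185, -178, -171, -164, -157]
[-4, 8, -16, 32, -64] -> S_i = -4*-2^i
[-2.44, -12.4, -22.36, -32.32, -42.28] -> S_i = -2.44 + -9.96*i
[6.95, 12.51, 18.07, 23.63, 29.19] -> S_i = 6.95 + 5.56*i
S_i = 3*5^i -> [3, 15, 75, 375, 1875]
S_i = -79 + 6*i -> [-79, -73, -67, -61, -55]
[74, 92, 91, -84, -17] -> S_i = Random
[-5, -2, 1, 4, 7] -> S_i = -5 + 3*i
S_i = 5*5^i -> [5, 25, 125, 625, 3125]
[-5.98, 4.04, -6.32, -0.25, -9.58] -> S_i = Random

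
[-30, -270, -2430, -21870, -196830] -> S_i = -30*9^i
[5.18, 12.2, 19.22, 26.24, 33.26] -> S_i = 5.18 + 7.02*i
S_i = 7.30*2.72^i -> [7.3, 19.86, 54.01, 146.9, 399.58]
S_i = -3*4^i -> [-3, -12, -48, -192, -768]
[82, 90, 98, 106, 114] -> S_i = 82 + 8*i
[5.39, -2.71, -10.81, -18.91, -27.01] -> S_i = 5.39 + -8.10*i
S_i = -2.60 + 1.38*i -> [-2.6, -1.22, 0.16, 1.54, 2.92]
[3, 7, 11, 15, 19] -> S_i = 3 + 4*i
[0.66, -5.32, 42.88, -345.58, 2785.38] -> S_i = 0.66*(-8.06)^i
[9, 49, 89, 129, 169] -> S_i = 9 + 40*i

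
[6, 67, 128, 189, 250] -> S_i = 6 + 61*i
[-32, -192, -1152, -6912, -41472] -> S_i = -32*6^i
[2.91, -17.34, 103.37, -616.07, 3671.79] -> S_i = 2.91*(-5.96)^i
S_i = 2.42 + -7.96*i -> [2.42, -5.54, -13.5, -21.46, -29.42]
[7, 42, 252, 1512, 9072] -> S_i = 7*6^i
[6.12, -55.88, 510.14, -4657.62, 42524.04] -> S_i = 6.12*(-9.13)^i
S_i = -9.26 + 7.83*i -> [-9.26, -1.43, 6.4, 14.23, 22.06]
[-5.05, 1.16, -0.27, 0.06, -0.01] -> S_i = -5.05*(-0.23)^i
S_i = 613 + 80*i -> [613, 693, 773, 853, 933]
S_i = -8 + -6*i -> [-8, -14, -20, -26, -32]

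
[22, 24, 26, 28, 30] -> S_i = 22 + 2*i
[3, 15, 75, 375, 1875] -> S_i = 3*5^i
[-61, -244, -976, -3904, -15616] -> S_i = -61*4^i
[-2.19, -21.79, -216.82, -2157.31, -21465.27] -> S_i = -2.19*9.95^i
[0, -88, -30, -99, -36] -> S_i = Random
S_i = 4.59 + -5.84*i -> [4.59, -1.25, -7.09, -12.93, -18.77]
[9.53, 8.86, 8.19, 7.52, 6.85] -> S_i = 9.53 + -0.67*i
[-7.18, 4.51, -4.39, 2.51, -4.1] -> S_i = Random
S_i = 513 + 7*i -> [513, 520, 527, 534, 541]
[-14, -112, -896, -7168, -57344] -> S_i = -14*8^i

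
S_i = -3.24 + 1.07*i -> [-3.24, -2.17, -1.1, -0.03, 1.04]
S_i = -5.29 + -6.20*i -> [-5.29, -11.49, -17.69, -23.89, -30.09]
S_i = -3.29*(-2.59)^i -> [-3.29, 8.52, -22.07, 57.16, -148.05]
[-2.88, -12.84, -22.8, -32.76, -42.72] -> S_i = -2.88 + -9.96*i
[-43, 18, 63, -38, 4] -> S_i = Random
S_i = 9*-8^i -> [9, -72, 576, -4608, 36864]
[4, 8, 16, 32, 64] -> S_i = 4*2^i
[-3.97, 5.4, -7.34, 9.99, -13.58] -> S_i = -3.97*(-1.36)^i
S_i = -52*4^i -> [-52, -208, -832, -3328, -13312]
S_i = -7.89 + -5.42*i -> [-7.89, -13.31, -18.73, -24.15, -29.57]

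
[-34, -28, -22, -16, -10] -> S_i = -34 + 6*i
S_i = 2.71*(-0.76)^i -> [2.71, -2.06, 1.57, -1.19, 0.9]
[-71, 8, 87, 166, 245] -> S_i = -71 + 79*i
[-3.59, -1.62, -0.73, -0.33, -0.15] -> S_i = -3.59*0.45^i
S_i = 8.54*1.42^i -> [8.54, 12.13, 17.22, 24.45, 34.72]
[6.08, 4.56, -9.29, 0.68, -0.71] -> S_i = Random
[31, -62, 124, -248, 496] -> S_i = 31*-2^i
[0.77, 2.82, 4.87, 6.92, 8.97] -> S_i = 0.77 + 2.05*i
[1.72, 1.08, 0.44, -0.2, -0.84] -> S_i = 1.72 + -0.64*i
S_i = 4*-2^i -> [4, -8, 16, -32, 64]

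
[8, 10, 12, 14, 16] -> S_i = 8 + 2*i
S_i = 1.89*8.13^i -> [1.89, 15.37, 124.92, 1015.63, 8257.03]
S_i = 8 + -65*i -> [8, -57, -122, -187, -252]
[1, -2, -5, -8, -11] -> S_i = 1 + -3*i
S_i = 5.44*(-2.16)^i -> [5.44, -11.75, 25.38, -54.82, 118.42]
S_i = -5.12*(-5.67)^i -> [-5.12, 29.03, -164.6, 933.3, -5291.79]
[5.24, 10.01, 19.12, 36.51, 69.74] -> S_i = 5.24*1.91^i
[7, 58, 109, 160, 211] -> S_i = 7 + 51*i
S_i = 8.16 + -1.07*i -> [8.16, 7.09, 6.02, 4.95, 3.88]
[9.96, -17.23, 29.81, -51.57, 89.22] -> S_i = 9.96*(-1.73)^i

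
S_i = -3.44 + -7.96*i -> [-3.44, -11.4, -19.36, -27.32, -35.28]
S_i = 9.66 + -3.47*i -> [9.66, 6.19, 2.72, -0.75, -4.22]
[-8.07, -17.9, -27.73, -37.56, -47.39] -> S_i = -8.07 + -9.83*i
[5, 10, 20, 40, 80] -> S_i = 5*2^i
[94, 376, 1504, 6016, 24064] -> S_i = 94*4^i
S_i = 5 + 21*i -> [5, 26, 47, 68, 89]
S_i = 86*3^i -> [86, 258, 774, 2322, 6966]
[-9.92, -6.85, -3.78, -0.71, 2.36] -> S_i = -9.92 + 3.07*i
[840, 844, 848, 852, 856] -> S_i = 840 + 4*i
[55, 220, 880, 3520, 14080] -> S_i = 55*4^i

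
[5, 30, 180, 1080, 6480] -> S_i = 5*6^i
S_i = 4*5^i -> [4, 20, 100, 500, 2500]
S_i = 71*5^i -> [71, 355, 1775, 8875, 44375]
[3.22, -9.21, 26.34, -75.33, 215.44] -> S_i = 3.22*(-2.86)^i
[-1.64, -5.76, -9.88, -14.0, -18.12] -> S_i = -1.64 + -4.12*i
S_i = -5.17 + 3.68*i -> [-5.17, -1.49, 2.19, 5.87, 9.55]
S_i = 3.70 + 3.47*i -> [3.7, 7.17, 10.64, 14.11, 17.58]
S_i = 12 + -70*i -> [12, -58, -128, -198, -268]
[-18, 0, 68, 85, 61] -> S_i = Random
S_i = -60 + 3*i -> [-60, -57, -54, -51, -48]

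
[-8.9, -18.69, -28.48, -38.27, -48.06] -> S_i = -8.90 + -9.79*i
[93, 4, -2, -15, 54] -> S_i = Random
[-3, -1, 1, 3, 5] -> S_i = -3 + 2*i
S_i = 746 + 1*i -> [746, 747, 748, 749, 750]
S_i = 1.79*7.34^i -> [1.79, 13.14, 96.44, 707.85, 5195.62]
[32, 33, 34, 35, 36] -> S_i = 32 + 1*i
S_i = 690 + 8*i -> [690, 698, 706, 714, 722]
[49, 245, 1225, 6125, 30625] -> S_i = 49*5^i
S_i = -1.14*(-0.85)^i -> [-1.14, 0.97, -0.82, 0.7, -0.6]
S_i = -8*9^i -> [-8, -72, -648, -5832, -52488]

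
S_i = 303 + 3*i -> [303, 306, 309, 312, 315]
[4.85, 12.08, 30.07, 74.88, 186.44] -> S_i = 4.85*2.49^i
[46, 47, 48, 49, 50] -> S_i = 46 + 1*i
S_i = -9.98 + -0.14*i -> [-9.98, -10.12, -10.26, -10.4, -10.54]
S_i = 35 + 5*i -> [35, 40, 45, 50, 55]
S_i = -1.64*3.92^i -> [-1.64, -6.43, -25.2, -98.79, -387.25]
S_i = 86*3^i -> [86, 258, 774, 2322, 6966]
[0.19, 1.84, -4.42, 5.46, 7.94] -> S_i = Random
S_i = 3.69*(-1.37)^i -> [3.69, -5.06, 6.93, -9.49, 13.0]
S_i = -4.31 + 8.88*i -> [-4.31, 4.57, 13.45, 22.33, 31.21]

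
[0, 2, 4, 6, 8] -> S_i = 0 + 2*i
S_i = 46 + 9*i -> [46, 55, 64, 73, 82]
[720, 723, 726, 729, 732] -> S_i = 720 + 3*i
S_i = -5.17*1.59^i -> [-5.17, -8.22, -13.07, -20.78, -33.04]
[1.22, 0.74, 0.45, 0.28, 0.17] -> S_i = 1.22*0.61^i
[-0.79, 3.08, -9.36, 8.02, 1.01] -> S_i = Random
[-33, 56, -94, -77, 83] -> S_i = Random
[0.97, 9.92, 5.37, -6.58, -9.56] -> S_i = Random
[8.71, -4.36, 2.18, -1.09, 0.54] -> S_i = 8.71*(-0.50)^i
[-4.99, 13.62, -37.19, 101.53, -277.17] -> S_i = -4.99*(-2.73)^i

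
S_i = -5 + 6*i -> [-5, 1, 7, 13, 19]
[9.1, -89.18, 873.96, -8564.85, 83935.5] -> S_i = 9.10*(-9.80)^i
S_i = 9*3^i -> [9, 27, 81, 243, 729]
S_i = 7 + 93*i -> [7, 100, 193, 286, 379]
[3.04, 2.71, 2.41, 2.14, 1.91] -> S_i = 3.04*0.89^i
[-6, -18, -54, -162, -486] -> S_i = -6*3^i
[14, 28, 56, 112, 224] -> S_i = 14*2^i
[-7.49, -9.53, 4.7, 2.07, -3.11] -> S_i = Random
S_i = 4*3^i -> [4, 12, 36, 108, 324]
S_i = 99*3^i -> [99, 297, 891, 2673, 8019]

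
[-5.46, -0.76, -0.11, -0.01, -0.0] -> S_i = -5.46*0.14^i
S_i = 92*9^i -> [92, 828, 7452, 67068, 603612]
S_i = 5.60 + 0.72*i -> [5.6, 6.32, 7.04, 7.76, 8.48]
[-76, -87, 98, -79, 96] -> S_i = Random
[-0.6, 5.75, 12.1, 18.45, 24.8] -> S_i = -0.60 + 6.35*i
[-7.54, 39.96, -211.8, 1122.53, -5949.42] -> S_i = -7.54*(-5.30)^i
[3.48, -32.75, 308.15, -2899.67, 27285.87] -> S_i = 3.48*(-9.41)^i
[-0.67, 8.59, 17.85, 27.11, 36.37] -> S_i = -0.67 + 9.26*i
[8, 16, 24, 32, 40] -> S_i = 8 + 8*i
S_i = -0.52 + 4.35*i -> [-0.52, 3.83, 8.18, 12.53, 16.88]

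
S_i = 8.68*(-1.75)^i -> [8.68, -15.19, 26.58, -46.52, 81.41]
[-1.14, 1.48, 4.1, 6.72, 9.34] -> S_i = -1.14 + 2.62*i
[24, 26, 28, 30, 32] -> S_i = 24 + 2*i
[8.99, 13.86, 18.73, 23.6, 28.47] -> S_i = 8.99 + 4.87*i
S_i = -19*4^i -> [-19, -76, -304, -1216, -4864]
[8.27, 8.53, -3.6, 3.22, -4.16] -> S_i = Random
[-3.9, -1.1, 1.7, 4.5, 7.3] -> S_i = -3.90 + 2.80*i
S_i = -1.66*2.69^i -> [-1.66, -4.47, -12.01, -32.31, -86.92]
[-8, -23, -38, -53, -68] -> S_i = -8 + -15*i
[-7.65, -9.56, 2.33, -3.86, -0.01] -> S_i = Random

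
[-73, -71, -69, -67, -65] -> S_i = -73 + 2*i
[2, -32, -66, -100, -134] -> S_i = 2 + -34*i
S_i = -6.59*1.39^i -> [-6.59, -9.16, -12.73, -17.7, -24.6]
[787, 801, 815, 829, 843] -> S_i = 787 + 14*i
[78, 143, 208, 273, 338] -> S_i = 78 + 65*i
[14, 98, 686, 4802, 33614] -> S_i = 14*7^i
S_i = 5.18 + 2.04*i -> [5.18, 7.22, 9.26, 11.3, 13.34]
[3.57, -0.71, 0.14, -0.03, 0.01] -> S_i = 3.57*(-0.20)^i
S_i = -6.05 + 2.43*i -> [-6.05, -3.62, -1.19, 1.24, 3.67]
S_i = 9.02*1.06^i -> [9.02, 9.56, 10.13, 10.74, 11.39]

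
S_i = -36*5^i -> [-36, -180, -900, -4500, -22500]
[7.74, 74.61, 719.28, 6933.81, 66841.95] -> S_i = 7.74*9.64^i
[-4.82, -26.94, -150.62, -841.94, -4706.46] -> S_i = -4.82*5.59^i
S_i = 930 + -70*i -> [930, 860, 790, 720, 650]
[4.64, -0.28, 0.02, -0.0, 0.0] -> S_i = 4.64*(-0.06)^i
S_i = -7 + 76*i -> [-7, 69, 145, 221, 297]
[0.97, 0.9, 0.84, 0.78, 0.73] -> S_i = 0.97*0.93^i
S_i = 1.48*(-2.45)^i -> [1.48, -3.63, 8.88, -21.77, 53.32]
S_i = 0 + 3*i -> [0, 3, 6, 9, 12]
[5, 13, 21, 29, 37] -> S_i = 5 + 8*i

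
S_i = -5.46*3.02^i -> [-5.46, -16.49, -49.8, -150.39, -454.17]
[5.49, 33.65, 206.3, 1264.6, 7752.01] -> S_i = 5.49*6.13^i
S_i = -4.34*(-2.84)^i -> [-4.34, 12.33, -35.0, 99.41, -282.33]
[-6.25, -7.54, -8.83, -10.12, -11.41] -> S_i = -6.25 + -1.29*i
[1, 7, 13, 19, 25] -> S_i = 1 + 6*i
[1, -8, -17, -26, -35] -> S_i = 1 + -9*i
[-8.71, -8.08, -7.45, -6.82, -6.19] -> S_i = -8.71 + 0.63*i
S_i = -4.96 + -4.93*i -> [-4.96, -9.89, -14.82, -19.75, -24.68]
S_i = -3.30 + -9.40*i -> [-3.3, -12.7, -22.1, -31.5, -40.9]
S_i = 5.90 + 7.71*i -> [5.9, 13.61, 21.32, 29.03, 36.74]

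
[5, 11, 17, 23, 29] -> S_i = 5 + 6*i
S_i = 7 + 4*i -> [7, 11, 15, 19, 23]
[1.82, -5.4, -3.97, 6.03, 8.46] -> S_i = Random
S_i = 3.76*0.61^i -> [3.76, 2.29, 1.4, 0.85, 0.52]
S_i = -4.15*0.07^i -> [-4.15, -0.29, -0.02, -0.0, -0.0]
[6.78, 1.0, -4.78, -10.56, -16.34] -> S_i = 6.78 + -5.78*i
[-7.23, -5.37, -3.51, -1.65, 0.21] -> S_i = -7.23 + 1.86*i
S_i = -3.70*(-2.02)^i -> [-3.7, 7.47, -15.1, 30.5, -61.6]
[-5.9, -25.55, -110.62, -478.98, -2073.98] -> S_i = -5.90*4.33^i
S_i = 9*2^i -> [9, 18, 36, 72, 144]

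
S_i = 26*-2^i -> [26, -52, 104, -208, 416]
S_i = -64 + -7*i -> [-64, -71, -78, -85, -92]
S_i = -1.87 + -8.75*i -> [-1.87, -10.62, -19.37, -28.12, -36.87]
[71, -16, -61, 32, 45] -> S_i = Random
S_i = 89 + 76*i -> [89, 165, 241, 317, 393]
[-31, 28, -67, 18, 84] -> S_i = Random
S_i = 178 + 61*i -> [178, 239, 300, 361, 422]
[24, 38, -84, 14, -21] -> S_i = Random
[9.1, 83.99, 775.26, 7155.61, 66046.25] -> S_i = 9.10*9.23^i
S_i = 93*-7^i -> [93, -651, 4557, -31899, 223293]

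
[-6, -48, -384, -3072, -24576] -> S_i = -6*8^i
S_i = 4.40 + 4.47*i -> [4.4, 8.87, 13.34, 17.81, 22.28]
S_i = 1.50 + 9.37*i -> [1.5, 10.87, 20.24, 29.61, 38.98]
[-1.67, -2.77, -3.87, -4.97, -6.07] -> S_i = -1.67 + -1.10*i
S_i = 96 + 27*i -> [96, 123, 150, 177, 204]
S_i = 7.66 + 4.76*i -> [7.66, 12.42, 17.18, 21.94, 26.7]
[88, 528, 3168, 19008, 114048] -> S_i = 88*6^i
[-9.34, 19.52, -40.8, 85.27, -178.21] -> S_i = -9.34*(-2.09)^i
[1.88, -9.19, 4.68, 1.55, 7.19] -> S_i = Random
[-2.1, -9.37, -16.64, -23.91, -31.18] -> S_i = -2.10 + -7.27*i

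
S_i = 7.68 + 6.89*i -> [7.68, 14.57, 21.46, 28.35, 35.24]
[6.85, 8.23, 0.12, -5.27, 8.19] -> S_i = Random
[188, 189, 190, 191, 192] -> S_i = 188 + 1*i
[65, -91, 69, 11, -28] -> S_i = Random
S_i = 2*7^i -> [2, 14, 98, 686, 4802]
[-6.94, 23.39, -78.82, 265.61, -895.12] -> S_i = -6.94*(-3.37)^i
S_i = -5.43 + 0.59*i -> [-5.43, -4.84, -4.25, -3.66, -3.07]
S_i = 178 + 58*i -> [178, 236, 294, 352, 410]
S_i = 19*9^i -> [19, 171, 1539, 13851, 124659]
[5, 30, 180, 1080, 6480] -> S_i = 5*6^i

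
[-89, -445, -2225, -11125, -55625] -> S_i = -89*5^i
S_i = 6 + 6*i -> [6, 12, 18, 24, 30]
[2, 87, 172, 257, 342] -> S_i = 2 + 85*i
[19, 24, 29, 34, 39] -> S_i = 19 + 5*i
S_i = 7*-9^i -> [7, -63, 567, -5103, 45927]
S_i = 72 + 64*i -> [72, 136, 200, 264, 328]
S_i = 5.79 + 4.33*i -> [5.79, 10.12, 14.45, 18.78, 23.11]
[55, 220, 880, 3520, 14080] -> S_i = 55*4^i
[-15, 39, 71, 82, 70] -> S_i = Random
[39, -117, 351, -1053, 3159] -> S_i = 39*-3^i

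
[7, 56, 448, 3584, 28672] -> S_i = 7*8^i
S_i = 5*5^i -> [5, 25, 125, 625, 3125]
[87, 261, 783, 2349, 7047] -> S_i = 87*3^i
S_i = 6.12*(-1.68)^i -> [6.12, -10.28, 17.27, -29.02, 48.75]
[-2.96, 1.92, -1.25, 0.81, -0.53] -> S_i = -2.96*(-0.65)^i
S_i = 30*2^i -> [30, 60, 120, 240, 480]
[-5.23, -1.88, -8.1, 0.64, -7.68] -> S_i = Random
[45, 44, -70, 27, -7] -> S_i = Random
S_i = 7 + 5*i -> [7, 12, 17, 22, 27]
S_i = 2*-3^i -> [2, -6, 18, -54, 162]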